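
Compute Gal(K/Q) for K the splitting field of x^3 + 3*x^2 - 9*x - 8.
Gal(K/Q) = S_3 (symmetric group of order 6)

Compute the discriminant of x^3 + (3)*x^2 + (-9)*x + (-8): Δ = 6669. Since Δ is not a rational square, the Galois group is not contained in A_3; it must be the full S_3 (irreducibility of the cubic rules out anything smaller).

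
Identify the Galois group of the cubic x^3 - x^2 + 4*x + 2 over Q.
Gal(K/Q) = S_3 (symmetric group of order 6)

Compute the discriminant of x^3 + (-1)*x^2 + (4)*x + (2): Δ = -484. Since Δ is not a rational square, the Galois group is not contained in A_3; it must be the full S_3 (irreducibility of the cubic rules out anything smaller).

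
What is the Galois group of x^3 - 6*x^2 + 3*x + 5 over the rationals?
Gal(K/Q) = S_3 (symmetric group of order 6)

Compute the discriminant of x^3 + (-6)*x^2 + (3)*x + (5): Δ = 2241. Since Δ is not a rational square, the Galois group is not contained in A_3; it must be the full S_3 (irreducibility of the cubic rules out anything smaller).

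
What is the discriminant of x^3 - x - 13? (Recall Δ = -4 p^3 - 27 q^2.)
Δ = -4559

For a depressed cubic x^3 + p x + q the discriminant is Δ = -4 p^3 - 27 q^2 = -4*(-1)^3 - 27*(-13)^2 = 4 - 4563 = -4559.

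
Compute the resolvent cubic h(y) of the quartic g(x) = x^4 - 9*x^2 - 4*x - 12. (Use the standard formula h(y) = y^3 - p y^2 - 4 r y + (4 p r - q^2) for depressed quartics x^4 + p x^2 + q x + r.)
h(y) = y^3 + 9*y^2 + 48*y + 416

Identify coefficients: p = -9, q = -4, r = -12.
Plug into h(y) = y^3 - p y^2 - 4 r y + (4 p r - q^2):
  h(y) = y^3 - (-9) y^2 - 4*(-12) y + (4*(-9)*(-12) - (-4)^2)
       = y^3 + (9) y^2 + (48) y + (416).
Simplifying: h(y) = y^3 + 9*y^2 + 48*y + 416.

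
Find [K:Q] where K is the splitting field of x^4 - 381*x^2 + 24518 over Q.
[K:Q] = 4

f factors as (x^2 - 82)(x^2 - 299); the splitting field is K = Q(sqrt(82), sqrt(299)). Since 82, 299, and 24518 are all non-squares in Q, the three subfields Q(sqrt(82)), Q(sqrt(299)), Q(sqrt(24518)) are distinct degree-2 extensions, so [K:Q] = 4 (Klein four Galois group).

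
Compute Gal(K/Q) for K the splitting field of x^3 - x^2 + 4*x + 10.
Gal(K/Q) = S_3 (symmetric group of order 6)

Compute the discriminant of x^3 + (-1)*x^2 + (4)*x + (10): Δ = -3620. Since Δ is not a rational square, the Galois group is not contained in A_3; it must be the full S_3 (irreducibility of the cubic rules out anything smaller).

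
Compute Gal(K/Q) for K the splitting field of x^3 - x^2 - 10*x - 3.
Gal(K/Q) = S_3 (symmetric group of order 6)

Compute the discriminant of x^3 + (-1)*x^2 + (-10)*x + (-3): Δ = 3305. Since Δ is not a rational square, the Galois group is not contained in A_3; it must be the full S_3 (irreducibility of the cubic rules out anything smaller).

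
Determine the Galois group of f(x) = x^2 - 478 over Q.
Gal(K/Q) = Z/2Z (cyclic of order 2)

x^2 - 478 is irreducible over Q since 478 is not a rational square. The splitting field Q(sqrt(478)) has degree 2 over Q, and its unique nontrivial automorphism is sqrt(478) ↦ -sqrt(478). Hence Gal(Q(sqrt(478))/Q) = Z/2Z.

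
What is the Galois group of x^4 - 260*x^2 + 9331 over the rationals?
Gal(K/Q) = V_4 (Klein four-group, Z/2Z × Z/2Z)

f factors as (x^2 - 43)(x^2 - 217), so the splitting field is K = Q(sqrt(43), sqrt(217)). The elements 43, 217, 9331 are all non-squares in Q, so sqrt(43) and sqrt(217) generate independent quadratic extensions. Thus [K:Q] = 4 and Gal(K/Q) is generated by the two order-2 automorphisms sqrt(43) ↦ -sqrt(43) and sqrt(217) ↦ -sqrt(217), giving V_4.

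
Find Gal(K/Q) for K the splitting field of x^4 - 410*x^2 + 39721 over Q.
Gal(K/Q) = V_4 (Klein four-group, Z/2Z × Z/2Z)

f factors as (x^2 - 157)(x^2 - 253), so the splitting field is K = Q(sqrt(157), sqrt(253)). The elements 157, 253, 39721 are all non-squares in Q, so sqrt(157) and sqrt(253) generate independent quadratic extensions. Thus [K:Q] = 4 and Gal(K/Q) is generated by the two order-2 automorphisms sqrt(157) ↦ -sqrt(157) and sqrt(253) ↦ -sqrt(253), giving V_4.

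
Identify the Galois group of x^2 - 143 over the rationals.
Gal(K/Q) = Z/2Z (cyclic of order 2)

x^2 - 143 is irreducible over Q since 143 is not a rational square. The splitting field Q(sqrt(143)) has degree 2 over Q, and its unique nontrivial automorphism is sqrt(143) ↦ -sqrt(143). Hence Gal(Q(sqrt(143))/Q) = Z/2Z.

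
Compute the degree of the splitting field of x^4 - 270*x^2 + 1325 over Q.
[K:Q] = 4

f factors as (x^2 - 5)(x^2 - 265); the splitting field is K = Q(sqrt(5), sqrt(265)). Since 5, 265, and 1325 are all non-squares in Q, the three subfields Q(sqrt(5)), Q(sqrt(265)), Q(sqrt(1325)) are distinct degree-2 extensions, so [K:Q] = 4 (Klein four Galois group).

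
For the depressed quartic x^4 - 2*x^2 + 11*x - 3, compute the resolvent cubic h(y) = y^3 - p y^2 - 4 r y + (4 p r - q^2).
h(y) = y^3 + 2*y^2 + 12*y - 97

Identify coefficients: p = -2, q = 11, r = -3.
Plug into h(y) = y^3 - p y^2 - 4 r y + (4 p r - q^2):
  h(y) = y^3 - (-2) y^2 - 4*(-3) y + (4*(-2)*(-3) - (11)^2)
       = y^3 + (2) y^2 + (12) y + (-97).
Simplifying: h(y) = y^3 + 2*y^2 + 12*y - 97.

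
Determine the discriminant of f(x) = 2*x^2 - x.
Δ = 1

For a quadratic a x^2 + b x + c the discriminant is Δ = b^2 - 4ac = (-1)^2 - 4*(2)*(0) = 1 - (0) = 1.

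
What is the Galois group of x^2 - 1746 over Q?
Gal(K/Q) = Z/2Z (cyclic of order 2)

x^2 - 1746 is irreducible over Q since 1746 is not a rational square. The splitting field Q(sqrt(1746)) has degree 2 over Q, and its unique nontrivial automorphism is sqrt(1746) ↦ -sqrt(1746). Hence Gal(Q(sqrt(1746))/Q) = Z/2Z.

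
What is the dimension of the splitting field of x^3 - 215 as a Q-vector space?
[K:Q] = 6

x^3 - 215 has one real root r = 215^(1/3) and two complex roots r*zeta_3, r*zeta_3^2 where zeta_3 = e^(2*pi*i/3). The splitting field is Q(r, zeta_3). [Q(r):Q] = 3 and [Q(zeta_3):Q] = 2 with gcd = 1, so [Q(r, zeta_3):Q] = 3 * 2 = 6.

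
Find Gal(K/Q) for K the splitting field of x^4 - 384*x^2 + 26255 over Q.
Gal(K/Q) = V_4 (Klein four-group, Z/2Z × Z/2Z)

f factors as (x^2 - 89)(x^2 - 295), so the splitting field is K = Q(sqrt(89), sqrt(295)). The elements 89, 295, 26255 are all non-squares in Q, so sqrt(89) and sqrt(295) generate independent quadratic extensions. Thus [K:Q] = 4 and Gal(K/Q) is generated by the two order-2 automorphisms sqrt(89) ↦ -sqrt(89) and sqrt(295) ↦ -sqrt(295), giving V_4.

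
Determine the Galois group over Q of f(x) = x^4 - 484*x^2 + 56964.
Gal(K/Q) = V_4 (Klein four-group, Z/2Z × Z/2Z)

f factors as (x^2 - 202)(x^2 - 282), so the splitting field is K = Q(sqrt(202), sqrt(282)). The elements 202, 282, 56964 are all non-squares in Q, so sqrt(202) and sqrt(282) generate independent quadratic extensions. Thus [K:Q] = 4 and Gal(K/Q) is generated by the two order-2 automorphisms sqrt(202) ↦ -sqrt(202) and sqrt(282) ↦ -sqrt(282), giving V_4.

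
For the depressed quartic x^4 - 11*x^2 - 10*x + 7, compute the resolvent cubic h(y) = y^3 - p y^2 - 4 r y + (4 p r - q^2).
h(y) = y^3 + 11*y^2 - 28*y - 408

Identify coefficients: p = -11, q = -10, r = 7.
Plug into h(y) = y^3 - p y^2 - 4 r y + (4 p r - q^2):
  h(y) = y^3 - (-11) y^2 - 4*(7) y + (4*(-11)*(7) - (-10)^2)
       = y^3 + (11) y^2 + (-28) y + (-408).
Simplifying: h(y) = y^3 + 11*y^2 - 28*y - 408.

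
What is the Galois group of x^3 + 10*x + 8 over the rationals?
Gal(K/Q) = S_3 (symmetric group of order 6)

Compute the discriminant of x^3 + (0)*x^2 + (10)*x + (8): Δ = -5728. Since Δ is not a rational square, the Galois group is not contained in A_3; it must be the full S_3 (irreducibility of the cubic rules out anything smaller).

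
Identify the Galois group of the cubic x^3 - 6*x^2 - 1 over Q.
Gal(K/Q) = S_3 (symmetric group of order 6)

Compute the discriminant of x^3 + (-6)*x^2 + (0)*x + (-1): Δ = -891. Since Δ is not a rational square, the Galois group is not contained in A_3; it must be the full S_3 (irreducibility of the cubic rules out anything smaller).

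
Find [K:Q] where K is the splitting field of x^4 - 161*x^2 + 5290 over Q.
[K:Q] = 4

f factors as (x^2 - 46)(x^2 - 115); the splitting field is K = Q(sqrt(46), sqrt(115)). Since 46, 115, and 5290 are all non-squares in Q, the three subfields Q(sqrt(46)), Q(sqrt(115)), Q(sqrt(5290)) are distinct degree-2 extensions, so [K:Q] = 4 (Klein four Galois group).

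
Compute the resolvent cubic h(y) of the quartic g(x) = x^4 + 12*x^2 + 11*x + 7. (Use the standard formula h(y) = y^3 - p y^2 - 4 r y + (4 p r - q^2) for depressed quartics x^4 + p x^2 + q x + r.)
h(y) = y^3 - 12*y^2 - 28*y + 215

Identify coefficients: p = 12, q = 11, r = 7.
Plug into h(y) = y^3 - p y^2 - 4 r y + (4 p r - q^2):
  h(y) = y^3 - (12) y^2 - 4*(7) y + (4*(12)*(7) - (11)^2)
       = y^3 + (-12) y^2 + (-28) y + (215).
Simplifying: h(y) = y^3 - 12*y^2 - 28*y + 215.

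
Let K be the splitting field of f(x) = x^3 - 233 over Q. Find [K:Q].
[K:Q] = 6

x^3 - 233 has one real root r = 233^(1/3) and two complex roots r*zeta_3, r*zeta_3^2 where zeta_3 = e^(2*pi*i/3). The splitting field is Q(r, zeta_3). [Q(r):Q] = 3 and [Q(zeta_3):Q] = 2 with gcd = 1, so [Q(r, zeta_3):Q] = 3 * 2 = 6.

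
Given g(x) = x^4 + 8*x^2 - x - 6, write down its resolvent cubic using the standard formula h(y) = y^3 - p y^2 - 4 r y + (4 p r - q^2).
h(y) = y^3 - 8*y^2 + 24*y - 193

Identify coefficients: p = 8, q = -1, r = -6.
Plug into h(y) = y^3 - p y^2 - 4 r y + (4 p r - q^2):
  h(y) = y^3 - (8) y^2 - 4*(-6) y + (4*(8)*(-6) - (-1)^2)
       = y^3 + (-8) y^2 + (24) y + (-193).
Simplifying: h(y) = y^3 - 8*y^2 + 24*y - 193.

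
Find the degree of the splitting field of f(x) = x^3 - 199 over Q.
[K:Q] = 6

x^3 - 199 has one real root r = 199^(1/3) and two complex roots r*zeta_3, r*zeta_3^2 where zeta_3 = e^(2*pi*i/3). The splitting field is Q(r, zeta_3). [Q(r):Q] = 3 and [Q(zeta_3):Q] = 2 with gcd = 1, so [Q(r, zeta_3):Q] = 3 * 2 = 6.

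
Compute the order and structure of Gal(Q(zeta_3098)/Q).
|Gal(Q(zeta_3098)/Q)| = phi(3098) = 1548; group ≅ (Z/3098Z)^* ≅ Z/1548Z

The n-th cyclotomic polynomial Φ_3098(x) is the minimal polynomial of zeta_3098 over Q and has degree phi(3098) = 1548. So Q(zeta_3098) is a degree-1548 Galois extension with Galois group (Z/3098Z)^*. By CRT, (Z/3098Z)^* ≅ (Z/2Z)^* × (Z/1549Z)^*. Each prime-power unit group is (Z/2Z)^* ≅ trivial group (order 1); (Z/1549Z)^* ≅ Z/1548Z. Hence Gal(Q(zeta_3098)/Q) ≅ Z/1548Z.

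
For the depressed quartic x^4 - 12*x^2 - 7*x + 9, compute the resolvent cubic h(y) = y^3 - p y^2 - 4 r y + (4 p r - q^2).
h(y) = y^3 + 12*y^2 - 36*y - 481

Identify coefficients: p = -12, q = -7, r = 9.
Plug into h(y) = y^3 - p y^2 - 4 r y + (4 p r - q^2):
  h(y) = y^3 - (-12) y^2 - 4*(9) y + (4*(-12)*(9) - (-7)^2)
       = y^3 + (12) y^2 + (-36) y + (-481).
Simplifying: h(y) = y^3 + 12*y^2 - 36*y - 481.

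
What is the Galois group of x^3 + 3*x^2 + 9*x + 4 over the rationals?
Gal(K/Q) = S_3 (symmetric group of order 6)

Compute the discriminant of x^3 + (3)*x^2 + (9)*x + (4): Δ = -1107. Since Δ is not a rational square, the Galois group is not contained in A_3; it must be the full S_3 (irreducibility of the cubic rules out anything smaller).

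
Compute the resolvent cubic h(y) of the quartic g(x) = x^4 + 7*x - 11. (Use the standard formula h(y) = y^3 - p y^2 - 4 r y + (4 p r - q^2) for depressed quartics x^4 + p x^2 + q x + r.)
h(y) = y^3 + 44*y - 49

Identify coefficients: p = 0, q = 7, r = -11.
Plug into h(y) = y^3 - p y^2 - 4 r y + (4 p r - q^2):
  h(y) = y^3 - (0) y^2 - 4*(-11) y + (4*(0)*(-11) - (7)^2)
       = y^3 + (0) y^2 + (44) y + (-49).
Simplifying: h(y) = y^3 + 44*y - 49.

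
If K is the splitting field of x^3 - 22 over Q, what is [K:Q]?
[K:Q] = 6

x^3 - 22 has one real root r = 22^(1/3) and two complex roots r*zeta_3, r*zeta_3^2 where zeta_3 = e^(2*pi*i/3). The splitting field is Q(r, zeta_3). [Q(r):Q] = 3 and [Q(zeta_3):Q] = 2 with gcd = 1, so [Q(r, zeta_3):Q] = 3 * 2 = 6.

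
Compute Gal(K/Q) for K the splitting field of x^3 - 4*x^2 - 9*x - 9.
Gal(K/Q) = S_3 (symmetric group of order 6)

Compute the discriminant of x^3 + (-4)*x^2 + (-9)*x + (-9): Δ = -6111. Since Δ is not a rational square, the Galois group is not contained in A_3; it must be the full S_3 (irreducibility of the cubic rules out anything smaller).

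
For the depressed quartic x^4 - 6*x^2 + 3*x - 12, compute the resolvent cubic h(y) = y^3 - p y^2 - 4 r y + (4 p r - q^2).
h(y) = y^3 + 6*y^2 + 48*y + 279

Identify coefficients: p = -6, q = 3, r = -12.
Plug into h(y) = y^3 - p y^2 - 4 r y + (4 p r - q^2):
  h(y) = y^3 - (-6) y^2 - 4*(-12) y + (4*(-6)*(-12) - (3)^2)
       = y^3 + (6) y^2 + (48) y + (279).
Simplifying: h(y) = y^3 + 6*y^2 + 48*y + 279.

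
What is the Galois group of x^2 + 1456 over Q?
Gal(K/Q) = Z/2Z (cyclic of order 2)

x^2 + 1456 is irreducible over Q since -1456 is not a rational square. The splitting field Q(sqrt(-1456)) has degree 2 over Q, and its unique nontrivial automorphism is sqrt(-1456) ↦ -sqrt(-1456). Hence Gal(Q(sqrt(-1456))/Q) = Z/2Z.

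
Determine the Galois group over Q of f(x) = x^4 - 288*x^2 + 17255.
Gal(K/Q) = V_4 (Klein four-group, Z/2Z × Z/2Z)

f factors as (x^2 - 203)(x^2 - 85), so the splitting field is K = Q(sqrt(203), sqrt(85)). The elements 203, 85, 17255 are all non-squares in Q, so sqrt(203) and sqrt(85) generate independent quadratic extensions. Thus [K:Q] = 4 and Gal(K/Q) is generated by the two order-2 automorphisms sqrt(203) ↦ -sqrt(203) and sqrt(85) ↦ -sqrt(85), giving V_4.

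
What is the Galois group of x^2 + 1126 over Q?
Gal(K/Q) = Z/2Z (cyclic of order 2)

x^2 + 1126 is irreducible over Q since -1126 is not a rational square. The splitting field Q(sqrt(-1126)) has degree 2 over Q, and its unique nontrivial automorphism is sqrt(-1126) ↦ -sqrt(-1126). Hence Gal(Q(sqrt(-1126))/Q) = Z/2Z.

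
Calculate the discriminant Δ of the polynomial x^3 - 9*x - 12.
Δ = -972

For a depressed cubic x^3 + p x + q the discriminant is Δ = -4 p^3 - 27 q^2 = -4*(-9)^3 - 27*(-12)^2 = 2916 - 3888 = -972.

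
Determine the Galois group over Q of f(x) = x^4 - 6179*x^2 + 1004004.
Gal(K/Q) = Z/2Z (cyclic of order 2)

f factors as (x^2 - 167)(x^2 - 6012), so the splitting field is K = Q(sqrt(167), sqrt(6012)). The squarefree part of 167 is 167 and the squarefree part of 6012 is also 167, so sqrt(167) and sqrt(6012) are both rational multiples of sqrt(167). Hence Q(sqrt(167)) = Q(sqrt(6012)) = Q(sqrt(167)), and the splitting field collapses to a single degree-2 extension with Galois group Z/2Z.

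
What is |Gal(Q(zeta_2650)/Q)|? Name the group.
|Gal(Q(zeta_2650)/Q)| = phi(2650) = 1040; group ≅ (Z/2650Z)^* ≅ Z/20Z × Z/52Z

The n-th cyclotomic polynomial Φ_2650(x) is the minimal polynomial of zeta_2650 over Q and has degree phi(2650) = 1040. So Q(zeta_2650) is a degree-1040 Galois extension with Galois group (Z/2650Z)^*. By CRT, (Z/2650Z)^* ≅ (Z/2Z)^* × (Z/25Z)^* × (Z/53Z)^*. Each prime-power unit group is (Z/2Z)^* ≅ trivial group (order 1); (Z/25Z)^* ≅ Z/20Z; (Z/53Z)^* ≅ Z/52Z. Hence Gal(Q(zeta_2650)/Q) ≅ Z/20Z × Z/52Z.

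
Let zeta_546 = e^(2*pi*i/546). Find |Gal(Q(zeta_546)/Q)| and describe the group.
|Gal(Q(zeta_546)/Q)| = phi(546) = 144; group ≅ (Z/546Z)^* ≅ Z/2Z × Z/6Z × Z/12Z

The n-th cyclotomic polynomial Φ_546(x) is the minimal polynomial of zeta_546 over Q and has degree phi(546) = 144. So Q(zeta_546) is a degree-144 Galois extension with Galois group (Z/546Z)^*. By CRT, (Z/546Z)^* ≅ (Z/2Z)^* × (Z/3Z)^* × (Z/7Z)^* × (Z/13Z)^*. Each prime-power unit group is (Z/2Z)^* ≅ trivial group (order 1); (Z/3Z)^* ≅ Z/2Z; (Z/7Z)^* ≅ Z/6Z; (Z/13Z)^* ≅ Z/12Z. Hence Gal(Q(zeta_546)/Q) ≅ Z/2Z × Z/6Z × Z/12Z.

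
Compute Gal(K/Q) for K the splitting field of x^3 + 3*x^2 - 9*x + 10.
Gal(K/Q) = S_3 (symmetric group of order 6)

Compute the discriminant of x^3 + (3)*x^2 + (-9)*x + (10): Δ = -4995. Since Δ is not a rational square, the Galois group is not contained in A_3; it must be the full S_3 (irreducibility of the cubic rules out anything smaller).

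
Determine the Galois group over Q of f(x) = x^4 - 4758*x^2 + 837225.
Gal(K/Q) = Z/2Z (cyclic of order 2)

f factors as (x^2 - 183)(x^2 - 4575), so the splitting field is K = Q(sqrt(183), sqrt(4575)). The squarefree part of 183 is 183 and the squarefree part of 4575 is also 183, so sqrt(183) and sqrt(4575) are both rational multiples of sqrt(183). Hence Q(sqrt(183)) = Q(sqrt(4575)) = Q(sqrt(183)), and the splitting field collapses to a single degree-2 extension with Galois group Z/2Z.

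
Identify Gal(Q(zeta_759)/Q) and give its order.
|Gal(Q(zeta_759)/Q)| = phi(759) = 440; group ≅ (Z/759Z)^* ≅ Z/2Z × Z/10Z × Z/22Z

The n-th cyclotomic polynomial Φ_759(x) is the minimal polynomial of zeta_759 over Q and has degree phi(759) = 440. So Q(zeta_759) is a degree-440 Galois extension with Galois group (Z/759Z)^*. By CRT, (Z/759Z)^* ≅ (Z/3Z)^* × (Z/11Z)^* × (Z/23Z)^*. Each prime-power unit group is (Z/3Z)^* ≅ Z/2Z; (Z/11Z)^* ≅ Z/10Z; (Z/23Z)^* ≅ Z/22Z. Hence Gal(Q(zeta_759)/Q) ≅ Z/2Z × Z/10Z × Z/22Z.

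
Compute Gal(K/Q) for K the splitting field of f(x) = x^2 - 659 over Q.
Gal(K/Q) = Z/2Z (cyclic of order 2)

x^2 - 659 is irreducible over Q since 659 is not a rational square. The splitting field Q(sqrt(659)) has degree 2 over Q, and its unique nontrivial automorphism is sqrt(659) ↦ -sqrt(659). Hence Gal(Q(sqrt(659))/Q) = Z/2Z.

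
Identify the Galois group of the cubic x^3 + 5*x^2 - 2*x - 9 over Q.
Gal(K/Q) = S_3 (symmetric group of order 6)

Compute the discriminant of x^3 + (5)*x^2 + (-2)*x + (-9): Δ = 4065. Since Δ is not a rational square, the Galois group is not contained in A_3; it must be the full S_3 (irreducibility of the cubic rules out anything smaller).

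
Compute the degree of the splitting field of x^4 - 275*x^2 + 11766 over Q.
[K:Q] = 4

f factors as (x^2 - 53)(x^2 - 222); the splitting field is K = Q(sqrt(53), sqrt(222)). Since 53, 222, and 11766 are all non-squares in Q, the three subfields Q(sqrt(53)), Q(sqrt(222)), Q(sqrt(11766)) are distinct degree-2 extensions, so [K:Q] = 4 (Klein four Galois group).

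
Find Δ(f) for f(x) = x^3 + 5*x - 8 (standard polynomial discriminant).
Δ = -2228

For a depressed cubic x^3 + p x + q the discriminant is Δ = -4 p^3 - 27 q^2 = -4*(5)^3 - 27*(-8)^2 = -500 - 1728 = -2228.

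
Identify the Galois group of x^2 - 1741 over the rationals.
Gal(K/Q) = Z/2Z (cyclic of order 2)

x^2 - 1741 is irreducible over Q since 1741 is not a rational square. The splitting field Q(sqrt(1741)) has degree 2 over Q, and its unique nontrivial automorphism is sqrt(1741) ↦ -sqrt(1741). Hence Gal(Q(sqrt(1741))/Q) = Z/2Z.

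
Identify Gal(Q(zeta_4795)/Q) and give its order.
|Gal(Q(zeta_4795)/Q)| = phi(4795) = 3264; group ≅ (Z/4795Z)^* ≅ Z/4Z × Z/6Z × Z/136Z

The n-th cyclotomic polynomial Φ_4795(x) is the minimal polynomial of zeta_4795 over Q and has degree phi(4795) = 3264. So Q(zeta_4795) is a degree-3264 Galois extension with Galois group (Z/4795Z)^*. By CRT, (Z/4795Z)^* ≅ (Z/5Z)^* × (Z/7Z)^* × (Z/137Z)^*. Each prime-power unit group is (Z/5Z)^* ≅ Z/4Z; (Z/7Z)^* ≅ Z/6Z; (Z/137Z)^* ≅ Z/136Z. Hence Gal(Q(zeta_4795)/Q) ≅ Z/4Z × Z/6Z × Z/136Z.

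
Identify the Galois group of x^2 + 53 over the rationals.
Gal(K/Q) = Z/2Z (cyclic of order 2)

x^2 + 53 is irreducible over Q since -53 is not a rational square. The splitting field Q(sqrt(-53)) has degree 2 over Q, and its unique nontrivial automorphism is sqrt(-53) ↦ -sqrt(-53). Hence Gal(Q(sqrt(-53))/Q) = Z/2Z.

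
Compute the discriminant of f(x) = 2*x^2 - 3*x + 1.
Δ = 1

For a quadratic a x^2 + b x + c the discriminant is Δ = b^2 - 4ac = (-3)^2 - 4*(2)*(1) = 9 - (8) = 1.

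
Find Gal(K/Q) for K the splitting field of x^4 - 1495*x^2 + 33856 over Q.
Gal(K/Q) = Z/2Z (cyclic of order 2)

f factors as (x^2 - 1472)(x^2 - 23), so the splitting field is K = Q(sqrt(1472), sqrt(23)). The squarefree part of 1472 is 23 and the squarefree part of 23 is also 23, so sqrt(1472) and sqrt(23) are both rational multiples of sqrt(23). Hence Q(sqrt(1472)) = Q(sqrt(23)) = Q(sqrt(23)), and the splitting field collapses to a single degree-2 extension with Galois group Z/2Z.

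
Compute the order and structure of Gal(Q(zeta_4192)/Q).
|Gal(Q(zeta_4192)/Q)| = phi(4192) = 2080; group ≅ (Z/4192Z)^* ≅ Z/2Z × Z/8Z × Z/130Z

The n-th cyclotomic polynomial Φ_4192(x) is the minimal polynomial of zeta_4192 over Q and has degree phi(4192) = 2080. So Q(zeta_4192) is a degree-2080 Galois extension with Galois group (Z/4192Z)^*. By CRT, (Z/4192Z)^* ≅ (Z/32Z)^* × (Z/131Z)^*. Each prime-power unit group is (Z/32Z)^* ≅ Z/2Z × Z/8Z; (Z/131Z)^* ≅ Z/130Z. Hence Gal(Q(zeta_4192)/Q) ≅ Z/2Z × Z/8Z × Z/130Z.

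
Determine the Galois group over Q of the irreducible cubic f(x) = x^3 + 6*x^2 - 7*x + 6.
Gal(K/Q) = S_3 (symmetric group of order 6)

Compute the discriminant of x^3 + (6)*x^2 + (-7)*x + (6): Δ = -7556. Since Δ is not a rational square, the Galois group is not contained in A_3; it must be the full S_3 (irreducibility of the cubic rules out anything smaller).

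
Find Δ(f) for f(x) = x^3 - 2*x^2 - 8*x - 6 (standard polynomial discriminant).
Δ = -588

For x^3 + a x^2 + b x + c the discriminant is Δ = 18 a b c - 4 a^3 c + a^2 b^2 - 4 b^3 - 27 c^2.
Plug a = -2, b = -8, c = -6:
  18*(-2)*(-8)*(-6) - 4*(-2)^3*(-6) + (-2)^2*(-8)^2 - 4*(-8)^3 - 27*(-6)^2
  = -1728 + (-192) + 256 + (2048) + (-972)
  = -588.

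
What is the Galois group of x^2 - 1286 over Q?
Gal(K/Q) = Z/2Z (cyclic of order 2)

x^2 - 1286 is irreducible over Q since 1286 is not a rational square. The splitting field Q(sqrt(1286)) has degree 2 over Q, and its unique nontrivial automorphism is sqrt(1286) ↦ -sqrt(1286). Hence Gal(Q(sqrt(1286))/Q) = Z/2Z.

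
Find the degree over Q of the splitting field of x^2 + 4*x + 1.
[K:Q] = 2

The discriminant of x^2 + (4)*x + (1) is b^2 - 4c = 16 - (4) = 12. Since 12 is not a perfect square in Q, the polynomial is irreducible over Q. Its two roots generate a degree-2 extension, so [K:Q] = 2.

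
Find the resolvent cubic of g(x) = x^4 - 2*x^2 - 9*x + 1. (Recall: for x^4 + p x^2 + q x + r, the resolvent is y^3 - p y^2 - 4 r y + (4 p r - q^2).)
h(y) = y^3 + 2*y^2 - 4*y - 89

Identify coefficients: p = -2, q = -9, r = 1.
Plug into h(y) = y^3 - p y^2 - 4 r y + (4 p r - q^2):
  h(y) = y^3 - (-2) y^2 - 4*(1) y + (4*(-2)*(1) - (-9)^2)
       = y^3 + (2) y^2 + (-4) y + (-89).
Simplifying: h(y) = y^3 + 2*y^2 - 4*y - 89.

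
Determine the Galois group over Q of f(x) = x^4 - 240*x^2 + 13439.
Gal(K/Q) = V_4 (Klein four-group, Z/2Z × Z/2Z)

f factors as (x^2 - 151)(x^2 - 89), so the splitting field is K = Q(sqrt(151), sqrt(89)). The elements 151, 89, 13439 are all non-squares in Q, so sqrt(151) and sqrt(89) generate independent quadratic extensions. Thus [K:Q] = 4 and Gal(K/Q) is generated by the two order-2 automorphisms sqrt(151) ↦ -sqrt(151) and sqrt(89) ↦ -sqrt(89), giving V_4.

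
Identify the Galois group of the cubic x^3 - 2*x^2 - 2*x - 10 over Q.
Gal(K/Q) = S_3 (symmetric group of order 6)

Compute the discriminant of x^3 + (-2)*x^2 + (-2)*x + (-10): Δ = -3692. Since Δ is not a rational square, the Galois group is not contained in A_3; it must be the full S_3 (irreducibility of the cubic rules out anything smaller).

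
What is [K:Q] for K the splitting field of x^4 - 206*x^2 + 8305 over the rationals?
[K:Q] = 4

f factors as (x^2 - 55)(x^2 - 151); the splitting field is K = Q(sqrt(55), sqrt(151)). Since 55, 151, and 8305 are all non-squares in Q, the three subfields Q(sqrt(55)), Q(sqrt(151)), Q(sqrt(8305)) are distinct degree-2 extensions, so [K:Q] = 4 (Klein four Galois group).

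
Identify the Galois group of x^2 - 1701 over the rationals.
Gal(K/Q) = Z/2Z (cyclic of order 2)

x^2 - 1701 is irreducible over Q since 1701 is not a rational square. The splitting field Q(sqrt(1701)) has degree 2 over Q, and its unique nontrivial automorphism is sqrt(1701) ↦ -sqrt(1701). Hence Gal(Q(sqrt(1701))/Q) = Z/2Z.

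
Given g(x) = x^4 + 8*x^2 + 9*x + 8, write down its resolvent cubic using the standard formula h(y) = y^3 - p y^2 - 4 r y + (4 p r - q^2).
h(y) = y^3 - 8*y^2 - 32*y + 175

Identify coefficients: p = 8, q = 9, r = 8.
Plug into h(y) = y^3 - p y^2 - 4 r y + (4 p r - q^2):
  h(y) = y^3 - (8) y^2 - 4*(8) y + (4*(8)*(8) - (9)^2)
       = y^3 + (-8) y^2 + (-32) y + (175).
Simplifying: h(y) = y^3 - 8*y^2 - 32*y + 175.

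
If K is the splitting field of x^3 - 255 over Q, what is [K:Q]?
[K:Q] = 6

x^3 - 255 has one real root r = 255^(1/3) and two complex roots r*zeta_3, r*zeta_3^2 where zeta_3 = e^(2*pi*i/3). The splitting field is Q(r, zeta_3). [Q(r):Q] = 3 and [Q(zeta_3):Q] = 2 with gcd = 1, so [Q(r, zeta_3):Q] = 3 * 2 = 6.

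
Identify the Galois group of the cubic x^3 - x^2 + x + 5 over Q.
Gal(K/Q) = S_3 (symmetric group of order 6)

Compute the discriminant of x^3 + (-1)*x^2 + (1)*x + (5): Δ = -748. Since Δ is not a rational square, the Galois group is not contained in A_3; it must be the full S_3 (irreducibility of the cubic rules out anything smaller).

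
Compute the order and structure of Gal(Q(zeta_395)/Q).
|Gal(Q(zeta_395)/Q)| = phi(395) = 312; group ≅ (Z/395Z)^* ≅ Z/4Z × Z/78Z

The n-th cyclotomic polynomial Φ_395(x) is the minimal polynomial of zeta_395 over Q and has degree phi(395) = 312. So Q(zeta_395) is a degree-312 Galois extension with Galois group (Z/395Z)^*. By CRT, (Z/395Z)^* ≅ (Z/5Z)^* × (Z/79Z)^*. Each prime-power unit group is (Z/5Z)^* ≅ Z/4Z; (Z/79Z)^* ≅ Z/78Z. Hence Gal(Q(zeta_395)/Q) ≅ Z/4Z × Z/78Z.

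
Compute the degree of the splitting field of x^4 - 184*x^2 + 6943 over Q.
[K:Q] = 4

f factors as (x^2 - 131)(x^2 - 53); the splitting field is K = Q(sqrt(131), sqrt(53)). Since 131, 53, and 6943 are all non-squares in Q, the three subfields Q(sqrt(131)), Q(sqrt(53)), Q(sqrt(6943)) are distinct degree-2 extensions, so [K:Q] = 4 (Klein four Galois group).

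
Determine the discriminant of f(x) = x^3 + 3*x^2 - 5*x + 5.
Δ = -1840

For x^3 + a x^2 + b x + c the discriminant is Δ = 18 a b c - 4 a^3 c + a^2 b^2 - 4 b^3 - 27 c^2.
Plug a = 3, b = -5, c = 5:
  18*(3)*(-5)*(5) - 4*(3)^3*(5) + (3)^2*(-5)^2 - 4*(-5)^3 - 27*(5)^2
  = -1350 + (-540) + 225 + (500) + (-675)
  = -1840.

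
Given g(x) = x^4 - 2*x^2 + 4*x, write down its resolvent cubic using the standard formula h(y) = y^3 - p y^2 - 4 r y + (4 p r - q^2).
h(y) = y^3 + 2*y^2 - 16

Identify coefficients: p = -2, q = 4, r = 0.
Plug into h(y) = y^3 - p y^2 - 4 r y + (4 p r - q^2):
  h(y) = y^3 - (-2) y^2 - 4*(0) y + (4*(-2)*(0) - (4)^2)
       = y^3 + (2) y^2 + (0) y + (-16).
Simplifying: h(y) = y^3 + 2*y^2 - 16.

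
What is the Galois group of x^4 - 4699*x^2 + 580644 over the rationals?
Gal(K/Q) = Z/2Z (cyclic of order 2)

f factors as (x^2 - 127)(x^2 - 4572), so the splitting field is K = Q(sqrt(127), sqrt(4572)). The squarefree part of 127 is 127 and the squarefree part of 4572 is also 127, so sqrt(127) and sqrt(4572) are both rational multiples of sqrt(127). Hence Q(sqrt(127)) = Q(sqrt(4572)) = Q(sqrt(127)), and the splitting field collapses to a single degree-2 extension with Galois group Z/2Z.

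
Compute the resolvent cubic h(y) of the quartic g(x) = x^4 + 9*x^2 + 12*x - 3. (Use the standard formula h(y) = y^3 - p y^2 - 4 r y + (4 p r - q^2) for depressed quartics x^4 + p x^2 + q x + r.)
h(y) = y^3 - 9*y^2 + 12*y - 252

Identify coefficients: p = 9, q = 12, r = -3.
Plug into h(y) = y^3 - p y^2 - 4 r y + (4 p r - q^2):
  h(y) = y^3 - (9) y^2 - 4*(-3) y + (4*(9)*(-3) - (12)^2)
       = y^3 + (-9) y^2 + (12) y + (-252).
Simplifying: h(y) = y^3 - 9*y^2 + 12*y - 252.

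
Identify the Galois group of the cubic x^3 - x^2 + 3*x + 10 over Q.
Gal(K/Q) = S_3 (symmetric group of order 6)

Compute the discriminant of x^3 + (-1)*x^2 + (3)*x + (10): Δ = -3299. Since Δ is not a rational square, the Galois group is not contained in A_3; it must be the full S_3 (irreducibility of the cubic rules out anything smaller).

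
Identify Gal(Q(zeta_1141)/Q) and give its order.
|Gal(Q(zeta_1141)/Q)| = phi(1141) = 972; group ≅ (Z/1141Z)^* ≅ Z/6Z × Z/162Z

The n-th cyclotomic polynomial Φ_1141(x) is the minimal polynomial of zeta_1141 over Q and has degree phi(1141) = 972. So Q(zeta_1141) is a degree-972 Galois extension with Galois group (Z/1141Z)^*. By CRT, (Z/1141Z)^* ≅ (Z/7Z)^* × (Z/163Z)^*. Each prime-power unit group is (Z/7Z)^* ≅ Z/6Z; (Z/163Z)^* ≅ Z/162Z. Hence Gal(Q(zeta_1141)/Q) ≅ Z/6Z × Z/162Z.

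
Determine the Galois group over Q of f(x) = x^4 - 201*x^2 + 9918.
Gal(K/Q) = V_4 (Klein four-group, Z/2Z × Z/2Z)

f factors as (x^2 - 114)(x^2 - 87), so the splitting field is K = Q(sqrt(114), sqrt(87)). The elements 114, 87, 9918 are all non-squares in Q, so sqrt(114) and sqrt(87) generate independent quadratic extensions. Thus [K:Q] = 4 and Gal(K/Q) is generated by the two order-2 automorphisms sqrt(114) ↦ -sqrt(114) and sqrt(87) ↦ -sqrt(87), giving V_4.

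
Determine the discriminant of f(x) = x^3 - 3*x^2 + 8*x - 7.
Δ = -527

For x^3 + a x^2 + b x + c the discriminant is Δ = 18 a b c - 4 a^3 c + a^2 b^2 - 4 b^3 - 27 c^2.
Plug a = -3, b = 8, c = -7:
  18*(-3)*(8)*(-7) - 4*(-3)^3*(-7) + (-3)^2*(8)^2 - 4*(8)^3 - 27*(-7)^2
  = 3024 + (-756) + 576 + (-2048) + (-1323)
  = -527.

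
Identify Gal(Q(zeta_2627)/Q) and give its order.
|Gal(Q(zeta_2627)/Q)| = phi(2627) = 2520; group ≅ (Z/2627Z)^* ≅ Z/36Z × Z/70Z

The n-th cyclotomic polynomial Φ_2627(x) is the minimal polynomial of zeta_2627 over Q and has degree phi(2627) = 2520. So Q(zeta_2627) is a degree-2520 Galois extension with Galois group (Z/2627Z)^*. By CRT, (Z/2627Z)^* ≅ (Z/37Z)^* × (Z/71Z)^*. Each prime-power unit group is (Z/37Z)^* ≅ Z/36Z; (Z/71Z)^* ≅ Z/70Z. Hence Gal(Q(zeta_2627)/Q) ≅ Z/36Z × Z/70Z.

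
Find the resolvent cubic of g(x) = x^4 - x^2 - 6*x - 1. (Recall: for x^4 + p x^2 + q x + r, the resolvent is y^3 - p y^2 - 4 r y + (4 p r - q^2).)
h(y) = y^3 + y^2 + 4*y - 32

Identify coefficients: p = -1, q = -6, r = -1.
Plug into h(y) = y^3 - p y^2 - 4 r y + (4 p r - q^2):
  h(y) = y^3 - (-1) y^2 - 4*(-1) y + (4*(-1)*(-1) - (-6)^2)
       = y^3 + (1) y^2 + (4) y + (-32).
Simplifying: h(y) = y^3 + y^2 + 4*y - 32.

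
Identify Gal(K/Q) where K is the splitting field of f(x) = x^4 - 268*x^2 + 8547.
Gal(K/Q) = V_4 (Klein four-group, Z/2Z × Z/2Z)

f factors as (x^2 - 231)(x^2 - 37), so the splitting field is K = Q(sqrt(231), sqrt(37)). The elements 231, 37, 8547 are all non-squares in Q, so sqrt(231) and sqrt(37) generate independent quadratic extensions. Thus [K:Q] = 4 and Gal(K/Q) is generated by the two order-2 automorphisms sqrt(231) ↦ -sqrt(231) and sqrt(37) ↦ -sqrt(37), giving V_4.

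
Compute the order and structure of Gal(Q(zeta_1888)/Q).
|Gal(Q(zeta_1888)/Q)| = phi(1888) = 928; group ≅ (Z/1888Z)^* ≅ Z/2Z × Z/8Z × Z/58Z

The n-th cyclotomic polynomial Φ_1888(x) is the minimal polynomial of zeta_1888 over Q and has degree phi(1888) = 928. So Q(zeta_1888) is a degree-928 Galois extension with Galois group (Z/1888Z)^*. By CRT, (Z/1888Z)^* ≅ (Z/32Z)^* × (Z/59Z)^*. Each prime-power unit group is (Z/32Z)^* ≅ Z/2Z × Z/8Z; (Z/59Z)^* ≅ Z/58Z. Hence Gal(Q(zeta_1888)/Q) ≅ Z/2Z × Z/8Z × Z/58Z.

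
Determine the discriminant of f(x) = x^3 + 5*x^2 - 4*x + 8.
Δ = -7952

For x^3 + a x^2 + b x + c the discriminant is Δ = 18 a b c - 4 a^3 c + a^2 b^2 - 4 b^3 - 27 c^2.
Plug a = 5, b = -4, c = 8:
  18*(5)*(-4)*(8) - 4*(5)^3*(8) + (5)^2*(-4)^2 - 4*(-4)^3 - 27*(8)^2
  = -2880 + (-4000) + 400 + (256) + (-1728)
  = -7952.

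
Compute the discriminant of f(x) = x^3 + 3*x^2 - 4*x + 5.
Δ = -1895

For x^3 + a x^2 + b x + c the discriminant is Δ = 18 a b c - 4 a^3 c + a^2 b^2 - 4 b^3 - 27 c^2.
Plug a = 3, b = -4, c = 5:
  18*(3)*(-4)*(5) - 4*(3)^3*(5) + (3)^2*(-4)^2 - 4*(-4)^3 - 27*(5)^2
  = -1080 + (-540) + 144 + (256) + (-675)
  = -1895.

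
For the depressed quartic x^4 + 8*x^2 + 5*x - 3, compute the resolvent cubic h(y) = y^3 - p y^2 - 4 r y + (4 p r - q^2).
h(y) = y^3 - 8*y^2 + 12*y - 121

Identify coefficients: p = 8, q = 5, r = -3.
Plug into h(y) = y^3 - p y^2 - 4 r y + (4 p r - q^2):
  h(y) = y^3 - (8) y^2 - 4*(-3) y + (4*(8)*(-3) - (5)^2)
       = y^3 + (-8) y^2 + (12) y + (-121).
Simplifying: h(y) = y^3 - 8*y^2 + 12*y - 121.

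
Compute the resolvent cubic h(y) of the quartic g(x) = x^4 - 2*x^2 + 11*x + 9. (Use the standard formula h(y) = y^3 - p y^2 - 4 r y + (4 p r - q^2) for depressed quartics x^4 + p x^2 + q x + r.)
h(y) = y^3 + 2*y^2 - 36*y - 193

Identify coefficients: p = -2, q = 11, r = 9.
Plug into h(y) = y^3 - p y^2 - 4 r y + (4 p r - q^2):
  h(y) = y^3 - (-2) y^2 - 4*(9) y + (4*(-2)*(9) - (11)^2)
       = y^3 + (2) y^2 + (-36) y + (-193).
Simplifying: h(y) = y^3 + 2*y^2 - 36*y - 193.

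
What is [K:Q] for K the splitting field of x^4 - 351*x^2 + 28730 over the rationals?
[K:Q] = 4

f factors as (x^2 - 130)(x^2 - 221); the splitting field is K = Q(sqrt(130), sqrt(221)). Since 130, 221, and 28730 are all non-squares in Q, the three subfields Q(sqrt(130)), Q(sqrt(221)), Q(sqrt(28730)) are distinct degree-2 extensions, so [K:Q] = 4 (Klein four Galois group).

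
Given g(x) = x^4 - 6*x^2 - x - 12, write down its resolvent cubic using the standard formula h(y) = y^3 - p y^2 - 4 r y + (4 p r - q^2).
h(y) = y^3 + 6*y^2 + 48*y + 287

Identify coefficients: p = -6, q = -1, r = -12.
Plug into h(y) = y^3 - p y^2 - 4 r y + (4 p r - q^2):
  h(y) = y^3 - (-6) y^2 - 4*(-12) y + (4*(-6)*(-12) - (-1)^2)
       = y^3 + (6) y^2 + (48) y + (287).
Simplifying: h(y) = y^3 + 6*y^2 + 48*y + 287.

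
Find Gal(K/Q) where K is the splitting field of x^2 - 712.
Gal(K/Q) = Z/2Z (cyclic of order 2)

x^2 - 712 is irreducible over Q since 712 is not a rational square. The splitting field Q(sqrt(712)) has degree 2 over Q, and its unique nontrivial automorphism is sqrt(712) ↦ -sqrt(712). Hence Gal(Q(sqrt(712))/Q) = Z/2Z.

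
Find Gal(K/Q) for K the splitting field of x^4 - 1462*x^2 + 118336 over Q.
Gal(K/Q) = Z/2Z (cyclic of order 2)

f factors as (x^2 - 1376)(x^2 - 86), so the splitting field is K = Q(sqrt(1376), sqrt(86)). The squarefree part of 1376 is 86 and the squarefree part of 86 is also 86, so sqrt(1376) and sqrt(86) are both rational multiples of sqrt(86). Hence Q(sqrt(1376)) = Q(sqrt(86)) = Q(sqrt(86)), and the splitting field collapses to a single degree-2 extension with Galois group Z/2Z.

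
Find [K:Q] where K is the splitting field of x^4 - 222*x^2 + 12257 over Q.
[K:Q] = 4

f factors as (x^2 - 103)(x^2 - 119); the splitting field is K = Q(sqrt(103), sqrt(119)). Since 103, 119, and 12257 are all non-squares in Q, the three subfields Q(sqrt(103)), Q(sqrt(119)), Q(sqrt(12257)) are distinct degree-2 extensions, so [K:Q] = 4 (Klein four Galois group).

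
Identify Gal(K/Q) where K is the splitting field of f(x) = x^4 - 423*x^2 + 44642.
Gal(K/Q) = V_4 (Klein four-group, Z/2Z × Z/2Z)

f factors as (x^2 - 221)(x^2 - 202), so the splitting field is K = Q(sqrt(221), sqrt(202)). The elements 221, 202, 44642 are all non-squares in Q, so sqrt(221) and sqrt(202) generate independent quadratic extensions. Thus [K:Q] = 4 and Gal(K/Q) is generated by the two order-2 automorphisms sqrt(221) ↦ -sqrt(221) and sqrt(202) ↦ -sqrt(202), giving V_4.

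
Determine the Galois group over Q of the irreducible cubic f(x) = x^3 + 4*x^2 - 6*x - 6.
Gal(K/Q) = S_3 (symmetric group of order 6)

Compute the discriminant of x^3 + (4)*x^2 + (-6)*x + (-6): Δ = 4596. Since Δ is not a rational square, the Galois group is not contained in A_3; it must be the full S_3 (irreducibility of the cubic rules out anything smaller).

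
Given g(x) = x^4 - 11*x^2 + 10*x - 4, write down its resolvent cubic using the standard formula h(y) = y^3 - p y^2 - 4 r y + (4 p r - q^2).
h(y) = y^3 + 11*y^2 + 16*y + 76

Identify coefficients: p = -11, q = 10, r = -4.
Plug into h(y) = y^3 - p y^2 - 4 r y + (4 p r - q^2):
  h(y) = y^3 - (-11) y^2 - 4*(-4) y + (4*(-11)*(-4) - (10)^2)
       = y^3 + (11) y^2 + (16) y + (76).
Simplifying: h(y) = y^3 + 11*y^2 + 16*y + 76.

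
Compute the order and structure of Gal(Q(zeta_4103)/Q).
|Gal(Q(zeta_4103)/Q)| = phi(4103) = 3720; group ≅ (Z/4103Z)^* ≅ Z/10Z × Z/372Z

The n-th cyclotomic polynomial Φ_4103(x) is the minimal polynomial of zeta_4103 over Q and has degree phi(4103) = 3720. So Q(zeta_4103) is a degree-3720 Galois extension with Galois group (Z/4103Z)^*. By CRT, (Z/4103Z)^* ≅ (Z/11Z)^* × (Z/373Z)^*. Each prime-power unit group is (Z/11Z)^* ≅ Z/10Z; (Z/373Z)^* ≅ Z/372Z. Hence Gal(Q(zeta_4103)/Q) ≅ Z/10Z × Z/372Z.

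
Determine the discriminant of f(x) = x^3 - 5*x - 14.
Δ = -4792

For a depressed cubic x^3 + p x + q the discriminant is Δ = -4 p^3 - 27 q^2 = -4*(-5)^3 - 27*(-14)^2 = 500 - 5292 = -4792.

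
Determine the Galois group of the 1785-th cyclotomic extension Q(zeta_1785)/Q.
|Gal(Q(zeta_1785)/Q)| = phi(1785) = 768; group ≅ (Z/1785Z)^* ≅ Z/2Z × Z/4Z × Z/6Z × Z/16Z

The n-th cyclotomic polynomial Φ_1785(x) is the minimal polynomial of zeta_1785 over Q and has degree phi(1785) = 768. So Q(zeta_1785) is a degree-768 Galois extension with Galois group (Z/1785Z)^*. By CRT, (Z/1785Z)^* ≅ (Z/3Z)^* × (Z/5Z)^* × (Z/7Z)^* × (Z/17Z)^*. Each prime-power unit group is (Z/3Z)^* ≅ Z/2Z; (Z/5Z)^* ≅ Z/4Z; (Z/7Z)^* ≅ Z/6Z; (Z/17Z)^* ≅ Z/16Z. Hence Gal(Q(zeta_1785)/Q) ≅ Z/2Z × Z/4Z × Z/6Z × Z/16Z.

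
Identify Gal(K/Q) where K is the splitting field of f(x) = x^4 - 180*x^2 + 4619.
Gal(K/Q) = V_4 (Klein four-group, Z/2Z × Z/2Z)

f factors as (x^2 - 31)(x^2 - 149), so the splitting field is K = Q(sqrt(31), sqrt(149)). The elements 31, 149, 4619 are all non-squares in Q, so sqrt(31) and sqrt(149) generate independent quadratic extensions. Thus [K:Q] = 4 and Gal(K/Q) is generated by the two order-2 automorphisms sqrt(31) ↦ -sqrt(31) and sqrt(149) ↦ -sqrt(149), giving V_4.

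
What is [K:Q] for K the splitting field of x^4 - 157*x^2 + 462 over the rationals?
[K:Q] = 4

f factors as (x^2 - 154)(x^2 - 3); the splitting field is K = Q(sqrt(154), sqrt(3)). Since 154, 3, and 462 are all non-squares in Q, the three subfields Q(sqrt(154)), Q(sqrt(3)), Q(sqrt(462)) are distinct degree-2 extensions, so [K:Q] = 4 (Klein four Galois group).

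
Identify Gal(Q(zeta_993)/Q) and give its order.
|Gal(Q(zeta_993)/Q)| = phi(993) = 660; group ≅ (Z/993Z)^* ≅ Z/2Z × Z/330Z

The n-th cyclotomic polynomial Φ_993(x) is the minimal polynomial of zeta_993 over Q and has degree phi(993) = 660. So Q(zeta_993) is a degree-660 Galois extension with Galois group (Z/993Z)^*. By CRT, (Z/993Z)^* ≅ (Z/3Z)^* × (Z/331Z)^*. Each prime-power unit group is (Z/3Z)^* ≅ Z/2Z; (Z/331Z)^* ≅ Z/330Z. Hence Gal(Q(zeta_993)/Q) ≅ Z/2Z × Z/330Z.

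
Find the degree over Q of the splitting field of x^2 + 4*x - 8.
[K:Q] = 2

The discriminant of x^2 + (4)*x + (-8) is b^2 - 4c = 16 - (-32) = 48. Since 48 is not a perfect square in Q, the polynomial is irreducible over Q. Its two roots generate a degree-2 extension, so [K:Q] = 2.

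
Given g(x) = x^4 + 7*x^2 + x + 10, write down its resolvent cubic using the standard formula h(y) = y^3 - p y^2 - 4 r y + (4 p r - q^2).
h(y) = y^3 - 7*y^2 - 40*y + 279

Identify coefficients: p = 7, q = 1, r = 10.
Plug into h(y) = y^3 - p y^2 - 4 r y + (4 p r - q^2):
  h(y) = y^3 - (7) y^2 - 4*(10) y + (4*(7)*(10) - (1)^2)
       = y^3 + (-7) y^2 + (-40) y + (279).
Simplifying: h(y) = y^3 - 7*y^2 - 40*y + 279.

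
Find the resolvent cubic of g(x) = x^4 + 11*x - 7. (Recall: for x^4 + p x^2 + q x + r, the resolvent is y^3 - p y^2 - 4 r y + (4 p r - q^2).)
h(y) = y^3 + 28*y - 121

Identify coefficients: p = 0, q = 11, r = -7.
Plug into h(y) = y^3 - p y^2 - 4 r y + (4 p r - q^2):
  h(y) = y^3 - (0) y^2 - 4*(-7) y + (4*(0)*(-7) - (11)^2)
       = y^3 + (0) y^2 + (28) y + (-121).
Simplifying: h(y) = y^3 + 28*y - 121.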